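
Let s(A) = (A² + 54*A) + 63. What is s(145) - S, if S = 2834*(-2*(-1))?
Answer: 23250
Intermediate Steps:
S = 5668 (S = 2834*2 = 5668)
s(A) = 63 + A² + 54*A
s(145) - S = (63 + 145² + 54*145) - 1*5668 = (63 + 21025 + 7830) - 5668 = 28918 - 5668 = 23250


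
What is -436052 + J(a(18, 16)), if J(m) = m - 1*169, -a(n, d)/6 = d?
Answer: -436317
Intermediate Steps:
a(n, d) = -6*d
J(m) = -169 + m (J(m) = m - 169 = -169 + m)
-436052 + J(a(18, 16)) = -436052 + (-169 - 6*16) = -436052 + (-169 - 96) = -436052 - 265 = -436317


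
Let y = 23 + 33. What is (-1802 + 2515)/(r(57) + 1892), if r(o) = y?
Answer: 713/1948 ≈ 0.36602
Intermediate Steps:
y = 56
r(o) = 56
(-1802 + 2515)/(r(57) + 1892) = (-1802 + 2515)/(56 + 1892) = 713/1948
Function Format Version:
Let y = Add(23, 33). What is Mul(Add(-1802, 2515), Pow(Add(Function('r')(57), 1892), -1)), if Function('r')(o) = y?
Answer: Rational(713, 1948) ≈ 0.36602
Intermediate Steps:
y = 56
Function('r')(o) = 56
Mul(Add(-1802, 2515), Pow(Add(Function('r')(57), 1892), -1)) = Mul(Add(-1802, 2515), Pow(Add(56, 1892), -1)) = Mul(713, Pow(1948, -1)) = Mul(713, Rational(1, 1948)) = Rational(713, 1948)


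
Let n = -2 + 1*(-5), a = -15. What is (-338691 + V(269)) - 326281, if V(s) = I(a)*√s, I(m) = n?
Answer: -664972 - 7*√269 ≈ -6.6509e+5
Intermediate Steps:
n = -7 (n = -2 - 5 = -7)
I(m) = -7
V(s) = -7*√s
(-338691 + V(269)) - 326281 = (-338691 - 7*√269) - 326281 = -664972 - 7*√269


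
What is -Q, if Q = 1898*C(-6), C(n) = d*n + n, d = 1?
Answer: 22776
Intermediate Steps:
C(n) = 2*n (C(n) = 1*n + n = n + n = 2*n)
Q = -22776 (Q = 1898*(2*(-6)) = 1898*(-12) = -22776)
-Q = -1*(-22776) = 22776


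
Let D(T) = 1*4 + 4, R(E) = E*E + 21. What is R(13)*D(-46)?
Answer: 1520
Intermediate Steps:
R(E) = 21 + E² (R(E) = E² + 21 = 21 + E²)
D(T) = 8 (D(T) = 4 + 4 = 8)
R(13)*D(-46) = (21 + 13²)*8 = (21 + 169)*8 = 190*8 = 1520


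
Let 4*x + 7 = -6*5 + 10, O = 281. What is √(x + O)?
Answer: √1097/2 ≈ 16.560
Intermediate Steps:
x = -27/4 (x = -7/4 + (-6*5 + 10)/4 = -7/4 + (-30 + 10)/4 = -7/4 + (¼)*(-20) = -7/4 - 5 = -27/4 ≈ -6.7500)
√(x + O) = √(-27/4 + 281) = √(1097/4) = √1097/2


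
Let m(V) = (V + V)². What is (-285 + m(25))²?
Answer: 4906225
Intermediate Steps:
m(V) = 4*V² (m(V) = (2*V)² = 4*V²)
(-285 + m(25))² = (-285 + 4*25²)² = (-285 + 4*625)² = (-285 + 2500)² = 2215² = 4906225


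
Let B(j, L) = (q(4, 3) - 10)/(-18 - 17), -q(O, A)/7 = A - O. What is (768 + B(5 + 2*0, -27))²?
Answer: 722695689/1225 ≈ 5.8996e+5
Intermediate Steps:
q(O, A) = -7*A + 7*O (q(O, A) = -7*(A - O) = -7*A + 7*O)
B(j, L) = 3/35 (B(j, L) = ((-7*3 + 7*4) - 10)/(-18 - 17) = ((-21 + 28) - 10)/(-35) = (7 - 10)*(-1/35) = -3*(-1/35) = 3/35)
(768 + B(5 + 2*0, -27))² = (768 + 3/35)² = (26883/35)² = 722695689/1225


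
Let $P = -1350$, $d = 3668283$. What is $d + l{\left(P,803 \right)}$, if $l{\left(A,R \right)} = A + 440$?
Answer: $3667373$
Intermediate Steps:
$l{\left(A,R \right)} = 440 + A$
$d + l{\left(P,803 \right)} = 3668283 + \left(440 - 1350\right) = 3668283 - 910 = 3667373$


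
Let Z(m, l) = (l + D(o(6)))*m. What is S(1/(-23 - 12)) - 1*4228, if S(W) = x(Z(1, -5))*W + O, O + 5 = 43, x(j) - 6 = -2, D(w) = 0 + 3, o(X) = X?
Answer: -146654/35 ≈ -4190.1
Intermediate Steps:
D(w) = 3
Z(m, l) = m*(3 + l) (Z(m, l) = (l + 3)*m = (3 + l)*m = m*(3 + l))
x(j) = 4 (x(j) = 6 - 2 = 4)
O = 38 (O = -5 + 43 = 38)
S(W) = 38 + 4*W (S(W) = 4*W + 38 = 38 + 4*W)
S(1/(-23 - 12)) - 1*4228 = (38 + 4/(-23 - 12)) - 1*4228 = (38 + 4/(-35)) - 4228 = (38 + 4*(-1/35)) - 4228 = (38 - 4/35) - 4228 = 1326/35 - 4228 = -146654/35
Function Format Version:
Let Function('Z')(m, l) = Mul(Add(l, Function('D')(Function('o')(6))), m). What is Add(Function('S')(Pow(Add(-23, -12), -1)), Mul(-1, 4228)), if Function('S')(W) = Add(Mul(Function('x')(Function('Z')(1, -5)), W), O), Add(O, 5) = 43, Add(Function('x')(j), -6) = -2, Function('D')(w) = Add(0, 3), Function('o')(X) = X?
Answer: Rational(-146654, 35) ≈ -4190.1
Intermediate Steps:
Function('D')(w) = 3
Function('Z')(m, l) = Mul(m, Add(3, l)) (Function('Z')(m, l) = Mul(Add(l, 3), m) = Mul(Add(3, l), m) = Mul(m, Add(3, l)))
Function('x')(j) = 4 (Function('x')(j) = Add(6, -2) = 4)
O = 38 (O = Add(-5, 43) = 38)
Function('S')(W) = Add(38, Mul(4, W)) (Function('S')(W) = Add(Mul(4, W), 38) = Add(38, Mul(4, W)))
Add(Function('S')(Pow(Add(-23, -12), -1)), Mul(-1, 4228)) = Add(Add(38, Mul(4, Pow(Add(-23, -12), -1))), Mul(-1, 4228)) = Add(Add(38, Mul(4, Pow(-35, -1))), -4228) = Add(Add(38, Mul(4, Rational(-1, 35))), -4228) = Add(Add(38, Rational(-4, 35)), -4228) = Add(Rational(1326, 35), -4228) = Rational(-146654, 35)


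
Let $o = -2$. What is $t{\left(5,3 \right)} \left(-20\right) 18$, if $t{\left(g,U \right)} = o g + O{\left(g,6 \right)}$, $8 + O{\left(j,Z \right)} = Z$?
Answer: $4320$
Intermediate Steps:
$O{\left(j,Z \right)} = -8 + Z$
$t{\left(g,U \right)} = -2 - 2 g$ ($t{\left(g,U \right)} = - 2 g + \left(-8 + 6\right) = - 2 g - 2 = -2 - 2 g$)
$t{\left(5,3 \right)} \left(-20\right) 18 = \left(-2 - 10\right) \left(-20\right) 18 = \left(-12\right) \left(-20\right) 18 = 240 \cdot 18 = 4320$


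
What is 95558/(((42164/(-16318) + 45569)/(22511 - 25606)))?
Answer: -2413040649590/371776389 ≈ -6490.6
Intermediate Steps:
95558/(((42164/(-16318) + 45569)/(22511 - 25606))) = 95558/(((42164*(-1/16318) + 45569)/(-3095))) = 95558/(((-21082/8159 + 45569)*(-1/3095))) = 95558/(((371776389/8159)*(-1/3095))) = 95558/(-371776389/25252105) = 95558*(-25252105/371776389) = -2413040649590/371776389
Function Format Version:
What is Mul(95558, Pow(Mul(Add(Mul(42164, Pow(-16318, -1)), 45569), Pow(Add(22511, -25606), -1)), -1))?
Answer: Rational(-2413040649590, 371776389) ≈ -6490.6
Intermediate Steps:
Mul(95558, Pow(Mul(Add(Mul(42164, Pow(-16318, -1)), 45569), Pow(Add(22511, -25606), -1)), -1)) = Mul(95558, Pow(Mul(Add(Mul(42164, Rational(-1, 16318)), 45569), Pow(-3095, -1)), -1)) = Mul(95558, Pow(Mul(Add(Rational(-21082, 8159), 45569), Rational(-1, 3095)), -1)) = Mul(95558, Pow(Mul(Rational(371776389, 8159), Rational(-1, 3095)), -1)) = Mul(95558, Pow(Rational(-371776389, 25252105), -1)) = Mul(95558, Rational(-25252105, 371776389)) = Rational(-2413040649590, 371776389)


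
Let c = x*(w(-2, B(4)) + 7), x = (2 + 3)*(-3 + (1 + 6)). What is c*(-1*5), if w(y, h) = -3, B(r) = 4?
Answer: -400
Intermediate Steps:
x = 20 (x = 5*(-3 + 7) = 5*4 = 20)
c = 80 (c = 20*(-3 + 7) = 20*4 = 80)
c*(-1*5) = 80*(-1*5) = 80*(-5) = -400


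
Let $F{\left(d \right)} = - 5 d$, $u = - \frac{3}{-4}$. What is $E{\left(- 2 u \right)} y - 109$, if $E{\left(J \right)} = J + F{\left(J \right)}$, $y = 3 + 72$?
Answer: $341$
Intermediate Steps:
$u = \frac{3}{4}$ ($u = \left(-3\right) \left(- \frac{1}{4}\right) = \frac{3}{4} \approx 0.75$)
$y = 75$
$E{\left(J \right)} = - 4 J$ ($E{\left(J \right)} = J - 5 J = - 4 J$)
$E{\left(- 2 u \right)} y - 109 = - 4 \left(\left(-2\right) \frac{3}{4}\right) 75 - 109 = \left(-4\right) \left(- \frac{3}{2}\right) 75 - 109 = 6 \cdot 75 - 109 = 450 - 109 = 341$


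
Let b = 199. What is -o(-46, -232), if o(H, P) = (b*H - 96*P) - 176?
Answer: -12942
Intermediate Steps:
o(H, P) = -176 - 96*P + 199*H (o(H, P) = (199*H - 96*P) - 176 = (-96*P + 199*H) - 176 = -176 - 96*P + 199*H)
-o(-46, -232) = -(-176 - 96*(-232) + 199*(-46)) = -(-176 + 22272 - 9154) = -1*12942 = -12942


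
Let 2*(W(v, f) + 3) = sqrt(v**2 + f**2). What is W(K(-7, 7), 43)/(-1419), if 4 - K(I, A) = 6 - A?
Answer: 1/473 - sqrt(1874)/2838 ≈ -0.013139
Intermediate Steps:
K(I, A) = -2 + A (K(I, A) = 4 - (6 - A) = 4 + (-6 + A) = -2 + A)
W(v, f) = -3 + sqrt(f**2 + v**2)/2 (W(v, f) = -3 + sqrt(v**2 + f**2)/2 = -3 + sqrt(f**2 + v**2)/2)
W(K(-7, 7), 43)/(-1419) = (-3 + sqrt(43**2 + (-2 + 7)**2)/2)/(-1419) = (-3 + sqrt(1849 + 5**2)/2)*(-1/1419) = (-3 + sqrt(1849 + 25)/2)*(-1/1419) = (-3 + sqrt(1874)/2)*(-1/1419) = 1/473 - sqrt(1874)/2838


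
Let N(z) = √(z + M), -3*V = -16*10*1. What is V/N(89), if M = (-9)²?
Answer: 16*√170/51 ≈ 4.0905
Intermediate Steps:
V = 160/3 (V = -(-16*10)/3 = -(-160)/3 = -⅓*(-160) = 160/3 ≈ 53.333)
M = 81
N(z) = √(81 + z) (N(z) = √(z + 81) = √(81 + z))
V/N(89) = 160/(3*(√(81 + 89))) = 160/(3*(√170)) = 160*(√170/170)/3 = 16*√170/51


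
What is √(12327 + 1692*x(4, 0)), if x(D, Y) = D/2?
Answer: √15711 ≈ 125.34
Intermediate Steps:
x(D, Y) = D/2 (x(D, Y) = D*(½) = D/2)
√(12327 + 1692*x(4, 0)) = √(12327 + 1692*((½)*4)) = √(12327 + 1692*2) = √(12327 + 3384) = √15711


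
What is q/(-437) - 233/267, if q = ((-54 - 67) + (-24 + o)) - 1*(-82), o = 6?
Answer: -4558/6141 ≈ -0.74222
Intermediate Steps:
q = -57 (q = ((-54 - 67) + (-24 + 6)) - 1*(-82) = (-121 - 18) + 82 = -139 + 82 = -57)
q/(-437) - 233/267 = -57/(-437) - 233/267 = -57*(-1/437) - 233*1/267 = 3/23 - 233/267 = -4558/6141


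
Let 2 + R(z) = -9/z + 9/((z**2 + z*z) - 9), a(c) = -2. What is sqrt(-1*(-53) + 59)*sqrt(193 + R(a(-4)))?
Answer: 2*sqrt(5222) ≈ 144.53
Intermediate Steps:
R(z) = -2 - 9/z + 9/(-9 + 2*z**2) (R(z) = -2 + (-9/z + 9/((z**2 + z*z) - 9)) = -2 + (-9/z + 9/((z**2 + z**2) - 9)) = -2 + (-9/z + 9/(2*z**2 - 9)) = -2 + (-9/z + 9/(-9 + 2*z**2)) = -2 - 9/z + 9/(-9 + 2*z**2))
sqrt(-1*(-53) + 59)*sqrt(193 + R(a(-4))) = sqrt(-1*(-53) + 59)*sqrt(193 + (81 - 18*(-2)**2 - 4*(-2)**3 + 27*(-2))/((-2)*(-9 + 2*(-2)**2))) = sqrt(53 + 59)*sqrt(193 - (81 - 18*4 - 4*(-8) - 54)/(2*(-9 + 2*4))) = sqrt(112)*sqrt(193 - (81 - 72 + 32 - 54)/(2*(-9 + 8))) = (4*sqrt(7))*sqrt(193 - 1/2*(-13)/(-1)) = (4*sqrt(7))*sqrt(193 - 1/2*(-1)*(-13)) = (4*sqrt(7))*sqrt(193 - 13/2) = (4*sqrt(7))*sqrt(373/2) = (4*sqrt(7))*(sqrt(746)/2) = 2*sqrt(5222)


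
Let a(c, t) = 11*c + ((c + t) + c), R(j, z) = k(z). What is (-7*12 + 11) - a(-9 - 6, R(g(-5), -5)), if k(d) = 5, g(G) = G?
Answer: 117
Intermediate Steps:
R(j, z) = 5
a(c, t) = t + 13*c (a(c, t) = 11*c + (t + 2*c) = t + 13*c)
(-7*12 + 11) - a(-9 - 6, R(g(-5), -5)) = (-7*12 + 11) - (5 + 13*(-9 - 6)) = (-84 + 11) - (5 + 13*(-15)) = -73 - (5 - 195) = -73 - 1*(-190) = -73 + 190 = 117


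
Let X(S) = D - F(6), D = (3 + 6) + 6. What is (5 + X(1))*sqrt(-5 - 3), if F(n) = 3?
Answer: 34*I*sqrt(2) ≈ 48.083*I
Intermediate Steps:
D = 15 (D = 9 + 6 = 15)
X(S) = 12 (X(S) = 15 - 1*3 = 15 - 3 = 12)
(5 + X(1))*sqrt(-5 - 3) = (5 + 12)*sqrt(-5 - 3) = 17*sqrt(-8) = 17*(2*I*sqrt(2)) = 34*I*sqrt(2)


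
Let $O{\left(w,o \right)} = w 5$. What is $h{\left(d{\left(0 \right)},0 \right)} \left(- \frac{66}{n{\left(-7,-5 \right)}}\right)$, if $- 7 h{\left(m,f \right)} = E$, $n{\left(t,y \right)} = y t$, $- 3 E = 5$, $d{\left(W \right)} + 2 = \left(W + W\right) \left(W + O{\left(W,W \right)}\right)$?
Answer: $- \frac{22}{49} \approx -0.44898$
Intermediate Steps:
$O{\left(w,o \right)} = 5 w$
$d{\left(W \right)} = -2 + 12 W^{2}$ ($d{\left(W \right)} = -2 + \left(W + W\right) \left(W + 5 W\right) = -2 + 2 W 6 W = -2 + 12 W^{2}$)
$E = - \frac{5}{3}$ ($E = \left(- \frac{1}{3}\right) 5 = - \frac{5}{3} \approx -1.6667$)
$n{\left(t,y \right)} = t y$
$h{\left(m,f \right)} = \frac{5}{21}$ ($h{\left(m,f \right)} = \left(- \frac{1}{7}\right) \left(- \frac{5}{3}\right) = \frac{5}{21}$)
$h{\left(d{\left(0 \right)},0 \right)} \left(- \frac{66}{n{\left(-7,-5 \right)}}\right) = \frac{5 \left(- \frac{66}{\left(-7\right) \left(-5\right)}\right)}{21} = \frac{5 \left(- \frac{66}{35}\right)}{21} = \frac{5 \left(\left(-66\right) \frac{1}{35}\right)}{21} = \frac{5}{21} \left(- \frac{66}{35}\right) = - \frac{22}{49}$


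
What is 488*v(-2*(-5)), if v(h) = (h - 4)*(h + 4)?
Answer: 40992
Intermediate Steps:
v(h) = (-4 + h)*(4 + h)
488*v(-2*(-5)) = 488*(-16 + (-2*(-5))²) = 488*(-16 + 10²) = 488*(-16 + 100) = 488*84 = 40992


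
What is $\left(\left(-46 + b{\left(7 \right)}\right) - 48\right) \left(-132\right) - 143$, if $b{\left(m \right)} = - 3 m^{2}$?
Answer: $31669$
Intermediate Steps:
$\left(\left(-46 + b{\left(7 \right)}\right) - 48\right) \left(-132\right) - 143 = \left(\left(-46 - 3 \cdot 7^{2}\right) - 48\right) \left(-132\right) - 143 = \left(\left(-46 - 147\right) - 48\right) \left(-132\right) - 143 = \left(-193 - 48\right) \left(-132\right) - 143 = \left(-241\right) \left(-132\right) - 143 = 31812 - 143 = 31669$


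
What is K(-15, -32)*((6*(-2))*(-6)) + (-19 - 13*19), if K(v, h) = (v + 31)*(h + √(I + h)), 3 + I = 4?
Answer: -37130 + 1152*I*√31 ≈ -37130.0 + 6414.1*I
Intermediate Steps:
I = 1 (I = -3 + 4 = 1)
K(v, h) = (31 + v)*(h + √(1 + h)) (K(v, h) = (v + 31)*(h + √(1 + h)) = (31 + v)*(h + √(1 + h)))
K(-15, -32)*((6*(-2))*(-6)) + (-19 - 13*19) = (31*(-32) + 31*√(1 - 32) - 32*(-15) - 15*√(1 - 32))*((6*(-2))*(-6)) + (-19 - 13*19) = (-992 + 31*√(-31) + 480 - 15*I*√31)*(-12*(-6)) + (-19 - 247) = (-992 + 31*(I*√31) + 480 - 15*I*√31)*72 - 266 = (-992 + 31*I*√31 + 480 - 15*I*√31)*72 - 266 = (-512 + 16*I*√31)*72 - 266 = (-36864 + 1152*I*√31) - 266 = -37130 + 1152*I*√31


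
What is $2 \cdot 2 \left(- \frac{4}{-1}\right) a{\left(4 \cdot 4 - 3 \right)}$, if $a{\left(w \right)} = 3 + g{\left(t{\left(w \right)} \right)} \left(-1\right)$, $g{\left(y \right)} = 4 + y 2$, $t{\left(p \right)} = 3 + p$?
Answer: $-528$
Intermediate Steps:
$g{\left(y \right)} = 4 + 2 y$
$a{\left(w \right)} = -7 - 2 w$ ($a{\left(w \right)} = 3 + \left(4 + 2 \left(3 + w\right)\right) \left(-1\right) = 3 + \left(4 + \left(6 + 2 w\right)\right) \left(-1\right) = 3 + \left(10 + 2 w\right) \left(-1\right) = 3 - \left(10 + 2 w\right) = -7 - 2 w$)
$2 \cdot 2 \left(- \frac{4}{-1}\right) a{\left(4 \cdot 4 - 3 \right)} = 2 \cdot 2 \left(- \frac{4}{-1}\right) \left(-7 - 2 \left(4 \cdot 4 - 3\right)\right) = 4 \left(\left(-4\right) \left(-1\right)\right) \left(-7 - 2 \left(16 - 3\right)\right) = 4 \cdot 4 \left(-7 - 26\right) = 16 \left(-7 - 26\right) = 16 \left(-33\right) = -528$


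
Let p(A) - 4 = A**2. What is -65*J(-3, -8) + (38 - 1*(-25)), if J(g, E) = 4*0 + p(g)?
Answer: -782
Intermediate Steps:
p(A) = 4 + A**2
J(g, E) = 4 + g**2 (J(g, E) = 4*0 + (4 + g**2) = 0 + (4 + g**2) = 4 + g**2)
-65*J(-3, -8) + (38 - 1*(-25)) = -65*(4 + (-3)**2) + (38 - 1*(-25)) = -65*(4 + 9) + (38 + 25) = -65*13 + 63 = -845 + 63 = -782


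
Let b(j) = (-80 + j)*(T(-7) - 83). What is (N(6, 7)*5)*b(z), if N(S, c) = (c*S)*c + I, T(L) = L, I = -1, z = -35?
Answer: 15162750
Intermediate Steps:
N(S, c) = -1 + S*c² (N(S, c) = (c*S)*c - 1 = (S*c)*c - 1 = S*c² - 1 = -1 + S*c²)
b(j) = 7200 - 90*j (b(j) = (-80 + j)*(-7 - 83) = (-80 + j)*(-90) = 7200 - 90*j)
(N(6, 7)*5)*b(z) = ((-1 + 6*7²)*5)*(7200 - 90*(-35)) = ((-1 + 6*49)*5)*(7200 + 3150) = ((-1 + 294)*5)*10350 = (293*5)*10350 = 1465*10350 = 15162750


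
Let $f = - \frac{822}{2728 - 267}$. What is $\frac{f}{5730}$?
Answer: $- \frac{137}{2350255} \approx -5.8292 \cdot 10^{-5}$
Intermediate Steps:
$f = - \frac{822}{2461} \approx -0.33401$
$\frac{f}{5730} = - \frac{822}{2461 \cdot 5730} = \left(- \frac{822}{2461}\right) \frac{1}{5730} = - \frac{137}{2350255}$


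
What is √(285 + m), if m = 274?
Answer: √559 ≈ 23.643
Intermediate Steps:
√(285 + m) = √(285 + 274) = √559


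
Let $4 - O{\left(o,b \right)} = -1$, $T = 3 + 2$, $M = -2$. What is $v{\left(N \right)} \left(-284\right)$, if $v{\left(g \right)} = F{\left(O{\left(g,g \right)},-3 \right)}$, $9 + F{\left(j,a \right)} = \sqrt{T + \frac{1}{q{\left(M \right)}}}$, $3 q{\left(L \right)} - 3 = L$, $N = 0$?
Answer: $2556 - 568 \sqrt{2} \approx 1752.7$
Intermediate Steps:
$q{\left(L \right)} = 1 + \frac{L}{3}$
$T = 5$
$O{\left(o,b \right)} = 5$ ($O{\left(o,b \right)} = 4 - -1 = 4 + 1 = 5$)
$F{\left(j,a \right)} = -9 + 2 \sqrt{2}$ ($F{\left(j,a \right)} = -9 + \sqrt{5 + \frac{1}{1 + \frac{1}{3} \left(-2\right)}} = -9 + \sqrt{5 + \frac{1}{1 - \frac{2}{3}}} = -9 + \sqrt{5 + \frac{1}{\frac{1}{3}}} = -9 + \sqrt{5 + 3} = -9 + \sqrt{8} = -9 + 2 \sqrt{2}$)
$v{\left(g \right)} = -9 + 2 \sqrt{2}$
$v{\left(N \right)} \left(-284\right) = \left(-9 + 2 \sqrt{2}\right) \left(-284\right) = 2556 - 568 \sqrt{2}$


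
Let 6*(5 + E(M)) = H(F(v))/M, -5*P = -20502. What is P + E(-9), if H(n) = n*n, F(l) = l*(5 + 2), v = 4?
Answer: 550919/135 ≈ 4080.9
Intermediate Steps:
P = 20502/5 (P = -⅕*(-20502) = 20502/5 ≈ 4100.4)
F(l) = 7*l (F(l) = l*7 = 7*l)
H(n) = n²
E(M) = -5 + 392/(3*M) (E(M) = -5 + ((7*4)²/M)/6 = -5 + (28²/M)/6 = -5 + (784/M)/6 = -5 + 392/(3*M))
P + E(-9) = 20502/5 + (-5 + (392/3)/(-9)) = 20502/5 + (-5 + (392/3)*(-⅑)) = 20502/5 + (-5 - 392/27) = 20502/5 - 527/27 = 550919/135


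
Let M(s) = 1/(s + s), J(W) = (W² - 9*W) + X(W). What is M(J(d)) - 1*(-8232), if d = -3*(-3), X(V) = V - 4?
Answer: 82321/10 ≈ 8232.1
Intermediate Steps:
X(V) = -4 + V
d = 9
J(W) = -4 + W² - 8*W (J(W) = (W² - 9*W) + (-4 + W) = -4 + W² - 8*W)
M(s) = 1/(2*s)
M(J(d)) - 1*(-8232) = 1/(2*(-4 + 9² - 8*9)) - 1*(-8232) = 1/(2*(-4 + 81 - 72)) + 8232 = (½)/5 + 8232 = (½)*(⅕) + 8232 = ⅒ + 8232 = 82321/10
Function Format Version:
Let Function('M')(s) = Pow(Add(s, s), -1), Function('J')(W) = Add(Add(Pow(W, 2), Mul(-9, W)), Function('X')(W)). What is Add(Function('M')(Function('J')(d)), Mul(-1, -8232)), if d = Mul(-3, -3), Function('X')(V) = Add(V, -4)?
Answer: Rational(82321, 10) ≈ 8232.1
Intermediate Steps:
Function('X')(V) = Add(-4, V)
d = 9
Function('J')(W) = Add(-4, Pow(W, 2), Mul(-8, W)) (Function('J')(W) = Add(Add(Pow(W, 2), Mul(-9, W)), Add(-4, W)) = Add(-4, Pow(W, 2), Mul(-8, W)))
Function('M')(s) = Mul(Rational(1, 2), Pow(s, -1)) (Function('M')(s) = Pow(Mul(2, s), -1) = Mul(Rational(1, 2), Pow(s, -1)))
Add(Function('M')(Function('J')(d)), Mul(-1, -8232)) = Add(Mul(Rational(1, 2), Pow(Add(-4, Pow(9, 2), Mul(-8, 9)), -1)), Mul(-1, -8232)) = Add(Mul(Rational(1, 2), Pow(Add(-4, 81, -72), -1)), 8232) = Add(Mul(Rational(1, 2), Pow(5, -1)), 8232) = Add(Mul(Rational(1, 2), Rational(1, 5)), 8232) = Add(Rational(1, 10), 8232) = Rational(82321, 10)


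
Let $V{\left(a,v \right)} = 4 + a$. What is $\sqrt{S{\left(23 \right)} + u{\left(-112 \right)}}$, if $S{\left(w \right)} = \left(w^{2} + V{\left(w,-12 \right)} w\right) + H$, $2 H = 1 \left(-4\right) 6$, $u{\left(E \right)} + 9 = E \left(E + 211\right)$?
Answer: $i \sqrt{9959} \approx 99.795 i$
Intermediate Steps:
$u{\left(E \right)} = -9 + E \left(211 + E\right)$ ($u{\left(E \right)} = -9 + E \left(E + 211\right) = -9 + E \left(211 + E\right)$)
$H = -12$ ($H = \frac{1 \left(-4\right) 6}{2} = \frac{\left(-4\right) 6}{2} = \frac{1}{2} \left(-24\right) = -12$)
$S{\left(w \right)} = -12 + w^{2} + w \left(4 + w\right)$ ($S{\left(w \right)} = \left(w^{2} + \left(4 + w\right) w\right) - 12 = \left(w^{2} + w \left(4 + w\right)\right) - 12 = -12 + w^{2} + w \left(4 + w\right)$)
$\sqrt{S{\left(23 \right)} + u{\left(-112 \right)}} = \sqrt{\left(-12 + 23^{2} + 23 \left(4 + 23\right)\right) + \left(-9 + \left(-112\right)^{2} + 211 \left(-112\right)\right)} = \sqrt{\left(-12 + 529 + 23 \cdot 27\right) - 11097} = \sqrt{\left(-12 + 529 + 621\right) - 11097} = \sqrt{1138 - 11097} = \sqrt{-9959} = i \sqrt{9959}$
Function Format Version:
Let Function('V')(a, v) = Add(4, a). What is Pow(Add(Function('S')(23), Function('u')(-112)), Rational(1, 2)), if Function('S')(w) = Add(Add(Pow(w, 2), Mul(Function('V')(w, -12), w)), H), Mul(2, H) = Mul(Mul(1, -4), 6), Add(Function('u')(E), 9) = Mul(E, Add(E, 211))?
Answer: Mul(I, Pow(9959, Rational(1, 2))) ≈ Mul(99.795, I)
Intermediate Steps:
Function('u')(E) = Add(-9, Mul(E, Add(211, E))) (Function('u')(E) = Add(-9, Mul(E, Add(E, 211))) = Add(-9, Mul(E, Add(211, E))))
H = -12 (H = Mul(Rational(1, 2), Mul(Mul(1, -4), 6)) = Mul(Rational(1, 2), Mul(-4, 6)) = Mul(Rational(1, 2), -24) = -12)
Function('S')(w) = Add(-12, Pow(w, 2), Mul(w, Add(4, w))) (Function('S')(w) = Add(Add(Pow(w, 2), Mul(Add(4, w), w)), -12) = Add(Add(Pow(w, 2), Mul(w, Add(4, w))), -12) = Add(-12, Pow(w, 2), Mul(w, Add(4, w))))
Pow(Add(Function('S')(23), Function('u')(-112)), Rational(1, 2)) = Pow(Add(Add(-12, Pow(23, 2), Mul(23, Add(4, 23))), Add(-9, Pow(-112, 2), Mul(211, -112))), Rational(1, 2)) = Pow(Add(Add(-12, 529, Mul(23, 27)), Add(-9, 12544, -23632)), Rational(1, 2)) = Pow(Add(Add(-12, 529, 621), -11097), Rational(1, 2)) = Pow(Add(1138, -11097), Rational(1, 2)) = Pow(-9959, Rational(1, 2)) = Mul(I, Pow(9959, Rational(1, 2)))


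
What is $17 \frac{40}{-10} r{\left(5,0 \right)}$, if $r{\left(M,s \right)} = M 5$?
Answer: $-1700$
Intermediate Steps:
$r{\left(M,s \right)} = 5 M$
$17 \frac{40}{-10} r{\left(5,0 \right)} = 17 \frac{40}{-10} \cdot 5 \cdot 5 = 17 \cdot 40 \left(- \frac{1}{10}\right) 25 = 17 \left(-4\right) 25 = \left(-68\right) 25 = -1700$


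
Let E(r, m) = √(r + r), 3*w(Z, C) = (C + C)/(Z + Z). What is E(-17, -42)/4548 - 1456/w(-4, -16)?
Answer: -1092 + I*√34/4548 ≈ -1092.0 + 0.0012821*I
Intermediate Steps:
w(Z, C) = C/(3*Z) (w(Z, C) = ((C + C)/(Z + Z))/3 = ((2*C)/((2*Z)))/3 = ((2*C)*(1/(2*Z)))/3 = (C/Z)/3 = C/(3*Z))
E(r, m) = √2*√r (E(r, m) = √(2*r) = √2*√r)
E(-17, -42)/4548 - 1456/w(-4, -16) = (√2*√(-17))/4548 - 1456/((⅓)*(-16)/(-4)) = (√2*(I*√17))*(1/4548) - 1456/((⅓)*(-16)*(-¼)) = (I*√34)*(1/4548) - 1456/4/3 = I*√34/4548 - 1456*¾ = I*√34/4548 - 1092 = -1092 + I*√34/4548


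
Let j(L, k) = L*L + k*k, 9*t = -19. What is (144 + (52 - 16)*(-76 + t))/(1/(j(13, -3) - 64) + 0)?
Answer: -304152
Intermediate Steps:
t = -19/9 (t = (1/9)*(-19) = -19/9 ≈ -2.1111)
j(L, k) = L**2 + k**2
(144 + (52 - 16)*(-76 + t))/(1/(j(13, -3) - 64) + 0) = (144 + (52 - 16)*(-76 - 19/9))/(1/((13**2 + (-3)**2) - 64) + 0) = (144 + 36*(-703/9))/(1/((169 + 9) - 64) + 0) = (144 - 2812)/(1/(178 - 64) + 0) = -2668/(1/114 + 0) = -2668/(1/114) = 114*(-2668) = -304152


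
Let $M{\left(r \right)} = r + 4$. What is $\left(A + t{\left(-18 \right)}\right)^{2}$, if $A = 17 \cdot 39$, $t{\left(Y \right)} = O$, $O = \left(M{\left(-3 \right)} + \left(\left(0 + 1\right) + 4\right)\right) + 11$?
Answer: $462400$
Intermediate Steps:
$M{\left(r \right)} = 4 + r$
$O = 17$ ($O = \left(\left(4 - 3\right) + \left(\left(0 + 1\right) + 4\right)\right) + 11 = \left(1 + \left(1 + 4\right)\right) + 11 = \left(1 + 5\right) + 11 = 6 + 11 = 17$)
$t{\left(Y \right)} = 17$
$A = 663$
$\left(A + t{\left(-18 \right)}\right)^{2} = \left(663 + 17\right)^{2} = 680^{2} = 462400$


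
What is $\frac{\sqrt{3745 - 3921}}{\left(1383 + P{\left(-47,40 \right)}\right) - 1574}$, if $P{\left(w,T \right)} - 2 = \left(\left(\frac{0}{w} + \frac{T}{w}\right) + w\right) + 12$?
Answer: $- \frac{47 i \sqrt{11}}{2642} \approx - 0.059001 i$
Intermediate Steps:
$P{\left(w,T \right)} = 14 + w + \frac{T}{w}$ ($P{\left(w,T \right)} = 2 + \left(\left(\left(\frac{0}{w} + \frac{T}{w}\right) + w\right) + 12\right) = 2 + \left(\left(\left(0 + \frac{T}{w}\right) + w\right) + 12\right) = 2 + \left(\left(\frac{T}{w} + w\right) + 12\right) = 2 + \left(\left(w + \frac{T}{w}\right) + 12\right) = 2 + \left(12 + w + \frac{T}{w}\right) = 14 + w + \frac{T}{w}$)
$\frac{\sqrt{3745 - 3921}}{\left(1383 + P{\left(-47,40 \right)}\right) - 1574} = \frac{\sqrt{3745 - 3921}}{\left(1383 + \left(14 - 47 + \frac{40}{-47}\right)\right) - 1574} = \frac{\sqrt{-176}}{\left(1383 + \left(14 - 47 + 40 \left(- \frac{1}{47}\right)\right)\right) - 1574} = \frac{4 i \sqrt{11}}{\left(1383 - \frac{1591}{47}\right) - 1574} = \frac{4 i \sqrt{11}}{\frac{63410}{47} - 1574} = \frac{4 i \sqrt{11}}{- \frac{10568}{47}} = 4 i \sqrt{11} \left(- \frac{47}{10568}\right) = - \frac{47 i \sqrt{11}}{2642}$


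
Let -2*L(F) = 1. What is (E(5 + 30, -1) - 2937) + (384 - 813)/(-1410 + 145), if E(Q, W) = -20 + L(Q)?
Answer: -680147/230 ≈ -2957.2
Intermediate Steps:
L(F) = -½ (L(F) = -½*1 = -½)
E(Q, W) = -41/2 (E(Q, W) = -20 - ½ = -41/2)
(E(5 + 30, -1) - 2937) + (384 - 813)/(-1410 + 145) = (-41/2 - 2937) + (384 - 813)/(-1410 + 145) = -5915/2 - 429/(-1265) = -5915/2 - 429*(-1/1265) = -5915/2 + 39/115 = -680147/230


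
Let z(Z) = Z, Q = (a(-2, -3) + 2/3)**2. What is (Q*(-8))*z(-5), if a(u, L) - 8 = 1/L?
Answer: 25000/9 ≈ 2777.8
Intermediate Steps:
a(u, L) = 8 + 1/L
Q = 625/9 (Q = ((8 + 1/(-3)) + 2/3)**2 = ((8 - 1/3) + 2*(1/3))**2 = (23/3 + 2/3)**2 = (25/3)**2 = 625/9 ≈ 69.444)
(Q*(-8))*z(-5) = ((625/9)*(-8))*(-5) = -5000/9*(-5) = 25000/9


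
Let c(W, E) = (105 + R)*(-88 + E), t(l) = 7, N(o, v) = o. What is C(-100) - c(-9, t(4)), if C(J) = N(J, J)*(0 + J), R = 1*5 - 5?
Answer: 18505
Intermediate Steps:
R = 0 (R = 5 - 5 = 0)
c(W, E) = -9240 + 105*E (c(W, E) = (105 + 0)*(-88 + E) = 105*(-88 + E) = -9240 + 105*E)
C(J) = J² (C(J) = J*(0 + J) = J*J = J²)
C(-100) - c(-9, t(4)) = (-100)² - (-9240 + 105*7) = 10000 - (-9240 + 735) = 10000 - 1*(-8505) = 10000 + 8505 = 18505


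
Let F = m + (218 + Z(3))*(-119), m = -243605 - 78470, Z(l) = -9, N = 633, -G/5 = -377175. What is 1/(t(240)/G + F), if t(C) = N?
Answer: -628625/218098929039 ≈ -2.8823e-6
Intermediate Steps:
G = 1885875 (G = -5*(-377175) = 1885875)
t(C) = 633
m = -322075
F = -346946 (F = -322075 + (218 - 9)*(-119) = -322075 + 209*(-119) = -322075 - 24871 = -346946)
1/(t(240)/G + F) = 1/(633/1885875 - 346946) = 1/(633*(1/1885875) - 346946) = 1/(211/628625 - 346946) = 1/(-218098929039/628625) = -628625/218098929039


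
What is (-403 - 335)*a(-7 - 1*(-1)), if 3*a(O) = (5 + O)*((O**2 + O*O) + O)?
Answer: 16236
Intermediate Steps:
a(O) = (5 + O)*(O + 2*O**2)/3 (a(O) = ((5 + O)*((O**2 + O*O) + O))/3 = ((5 + O)*((O**2 + O**2) + O))/3 = ((5 + O)*(2*O**2 + O))/3 = ((5 + O)*(O + 2*O**2))/3 = (5 + O)*(O + 2*O**2)/3)
(-403 - 335)*a(-7 - 1*(-1)) = (-403 - 335)*((-7 - 1*(-1))*(5 + 2*(-7 - 1*(-1))**2 + 11*(-7 - 1*(-1)))/3) = -246*(-7 + 1)*(5 + 2*(-7 + 1)**2 + 11*(-7 + 1)) = -246*(-6)*(5 + 2*(-6)**2 + 11*(-6)) = -246*(-6)*(5 + 2*36 - 66) = -246*(-6)*(5 + 72 - 66) = -246*(-6)*11 = -738*(-22) = 16236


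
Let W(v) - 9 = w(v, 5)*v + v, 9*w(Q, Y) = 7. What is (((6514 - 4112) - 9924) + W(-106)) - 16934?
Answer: -221719/9 ≈ -24635.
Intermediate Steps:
w(Q, Y) = 7/9 (w(Q, Y) = (⅑)*7 = 7/9)
W(v) = 9 + 16*v/9 (W(v) = 9 + (7*v/9 + v) = 9 + 16*v/9)
(((6514 - 4112) - 9924) + W(-106)) - 16934 = (((6514 - 4112) - 9924) + (9 + (16/9)*(-106))) - 16934 = ((2402 - 9924) + (9 - 1696/9)) - 16934 = (-7522 - 1615/9) - 16934 = -69313/9 - 16934 = -221719/9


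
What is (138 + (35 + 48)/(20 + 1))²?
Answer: 8886361/441 ≈ 20150.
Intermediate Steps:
(138 + (35 + 48)/(20 + 1))² = (138 + 83/21)² = (2981/21)² = 8886361/441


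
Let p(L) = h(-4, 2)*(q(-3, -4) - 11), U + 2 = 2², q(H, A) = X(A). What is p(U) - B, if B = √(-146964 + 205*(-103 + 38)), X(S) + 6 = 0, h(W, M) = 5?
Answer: -85 - I*√160289 ≈ -85.0 - 400.36*I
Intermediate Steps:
X(S) = -6 (X(S) = -6 + 0 = -6)
q(H, A) = -6
U = 2 (U = -2 + 2² = -2 + 4 = 2)
p(L) = -85 (p(L) = 5*(-6 - 11) = 5*(-17) = -85)
B = I*√160289 (B = √(-146964 + 205*(-65)) = √(-146964 - 13325) = √(-160289) = I*√160289 ≈ 400.36*I)
p(U) - B = -85 - I*√160289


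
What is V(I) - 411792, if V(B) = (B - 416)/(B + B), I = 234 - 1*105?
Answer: -106242623/258 ≈ -4.1179e+5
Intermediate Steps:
I = 129 (I = 234 - 105 = 129)
V(B) = (-416 + B)/(2*B) (V(B) = (-416 + B)/((2*B)) = (-416 + B)*(1/(2*B)) = (-416 + B)/(2*B))
V(I) - 411792 = (½)*(-416 + 129)/129 - 411792 = (½)*(1/129)*(-287) - 411792 = -287/258 - 411792 = -106242623/258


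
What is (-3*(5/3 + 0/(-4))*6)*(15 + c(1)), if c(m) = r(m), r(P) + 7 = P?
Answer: -270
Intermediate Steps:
r(P) = -7 + P
c(m) = -7 + m
(-3*(5/3 + 0/(-4))*6)*(15 + c(1)) = (-3*(5/3 + 0/(-4))*6)*(15 + (-7 + 1)) = (-3*(5*(⅓) + 0*(-¼))*6)*(15 - 6) = (-3*(5/3 + 0)*6)*9 = (-3*5/3*6)*9 = -5*6*9 = -30*9 = -270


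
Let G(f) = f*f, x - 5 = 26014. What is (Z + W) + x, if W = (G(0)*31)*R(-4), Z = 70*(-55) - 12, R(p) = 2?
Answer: 22157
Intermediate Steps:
x = 26019 (x = 5 + 26014 = 26019)
Z = -3862 (Z = -3850 - 12 = -3862)
G(f) = f²
W = 0 (W = (0²*31)*2 = (0*31)*2 = 0*2 = 0)
(Z + W) + x = (-3862 + 0) + 26019 = -3862 + 26019 = 22157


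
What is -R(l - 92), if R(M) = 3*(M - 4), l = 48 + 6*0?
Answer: 144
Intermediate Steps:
l = 48 (l = 48 + 0 = 48)
R(M) = -12 + 3*M (R(M) = 3*(-4 + M) = -12 + 3*M)
-R(l - 92) = -(-12 + 3*(48 - 92)) = -(-12 + 3*(-44)) = -(-12 - 132) = -1*(-144) = 144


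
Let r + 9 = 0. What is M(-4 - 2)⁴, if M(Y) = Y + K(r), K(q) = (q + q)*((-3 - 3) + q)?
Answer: 4857532416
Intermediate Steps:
r = -9 (r = -9 + 0 = -9)
K(q) = 2*q*(-6 + q) (K(q) = (2*q)*(-6 + q) = 2*q*(-6 + q))
M(Y) = 270 + Y (M(Y) = Y + 2*(-9)*(-6 - 9) = Y + 2*(-9)*(-15) = Y + 270 = 270 + Y)
M(-4 - 2)⁴ = (270 + (-4 - 2))⁴ = (270 - 6)⁴ = 264⁴ = 4857532416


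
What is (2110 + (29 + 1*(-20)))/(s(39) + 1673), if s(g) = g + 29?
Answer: 2119/1741 ≈ 1.2171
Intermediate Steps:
s(g) = 29 + g
(2110 + (29 + 1*(-20)))/(s(39) + 1673) = (2110 + (29 + 1*(-20)))/((29 + 39) + 1673) = (2110 + (29 - 20))/(68 + 1673) = (2110 + 9)/1741 = 2119*(1/1741) = 2119/1741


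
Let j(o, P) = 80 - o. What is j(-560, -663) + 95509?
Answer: 96149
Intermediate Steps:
j(-560, -663) + 95509 = (80 - 1*(-560)) + 95509 = (80 + 560) + 95509 = 640 + 95509 = 96149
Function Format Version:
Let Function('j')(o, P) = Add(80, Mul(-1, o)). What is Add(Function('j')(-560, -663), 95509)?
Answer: 96149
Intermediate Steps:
Add(Function('j')(-560, -663), 95509) = Add(Add(80, Mul(-1, -560)), 95509) = Add(Add(80, 560), 95509) = Add(640, 95509) = 96149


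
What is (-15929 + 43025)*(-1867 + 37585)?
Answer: 967814928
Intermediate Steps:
(-15929 + 43025)*(-1867 + 37585) = 27096*35718 = 967814928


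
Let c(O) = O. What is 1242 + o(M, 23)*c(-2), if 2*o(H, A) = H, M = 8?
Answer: 1234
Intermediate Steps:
o(H, A) = H/2
1242 + o(M, 23)*c(-2) = 1242 + ((1/2)*8)*(-2) = 1242 + 4*(-2) = 1242 - 8 = 1234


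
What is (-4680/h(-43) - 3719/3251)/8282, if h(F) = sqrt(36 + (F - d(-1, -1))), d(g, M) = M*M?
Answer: -3719/26924782 + 585*I*sqrt(2)/4141 ≈ -0.00013813 + 0.19979*I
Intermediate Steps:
d(g, M) = M**2
h(F) = sqrt(35 + F) (h(F) = sqrt(36 + (F - 1*(-1)**2)) = sqrt(36 + (F - 1*1)) = sqrt(36 + (F - 1)) = sqrt(36 + (-1 + F)) = sqrt(35 + F))
(-4680/h(-43) - 3719/3251)/8282 = (-4680/sqrt(35 - 43) - 3719/3251)/8282 = (-4680*(-I*sqrt(2)/4) - 3719*1/3251)*(1/8282) = (-4680*(-I*sqrt(2)/4) - 3719/3251)*(1/8282) = (-(-1170)*I*sqrt(2) - 3719/3251)*(1/8282) = (1170*I*sqrt(2) - 3719/3251)*(1/8282) = (-3719/3251 + 1170*I*sqrt(2))*(1/8282) = -3719/26924782 + 585*I*sqrt(2)/4141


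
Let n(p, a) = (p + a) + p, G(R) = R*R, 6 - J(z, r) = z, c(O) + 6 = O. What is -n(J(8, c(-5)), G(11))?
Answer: -117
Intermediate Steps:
c(O) = -6 + O
J(z, r) = 6 - z
G(R) = R**2
n(p, a) = a + 2*p (n(p, a) = (a + p) + p = a + 2*p)
-n(J(8, c(-5)), G(11)) = -(11**2 + 2*(6 - 1*8)) = -(121 + 2*(6 - 8)) = -(121 + 2*(-2)) = -(121 - 4) = -1*117 = -117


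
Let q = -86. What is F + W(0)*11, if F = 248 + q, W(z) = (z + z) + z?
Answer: 162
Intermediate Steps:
W(z) = 3*z (W(z) = 2*z + z = 3*z)
F = 162 (F = 248 - 86 = 162)
F + W(0)*11 = 162 + (3*0)*11 = 162 + 0*11 = 162 + 0 = 162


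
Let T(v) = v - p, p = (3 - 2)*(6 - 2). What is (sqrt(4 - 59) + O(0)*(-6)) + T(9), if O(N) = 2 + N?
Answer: -7 + I*sqrt(55) ≈ -7.0 + 7.4162*I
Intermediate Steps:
p = 4 (p = 1*4 = 4)
T(v) = -4 + v (T(v) = v - 1*4 = v - 4 = -4 + v)
(sqrt(4 - 59) + O(0)*(-6)) + T(9) = (sqrt(4 - 59) + (2 + 0)*(-6)) + (-4 + 9) = (sqrt(-55) + 2*(-6)) + 5 = (I*sqrt(55) - 12) + 5 = (-12 + I*sqrt(55)) + 5 = -7 + I*sqrt(55)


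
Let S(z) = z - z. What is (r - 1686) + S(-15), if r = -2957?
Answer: -4643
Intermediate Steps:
S(z) = 0
(r - 1686) + S(-15) = (-2957 - 1686) + 0 = -4643 + 0 = -4643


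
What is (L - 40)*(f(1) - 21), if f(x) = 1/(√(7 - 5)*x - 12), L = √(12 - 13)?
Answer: (21 + 1/(12 - √2))*(40 - I) ≈ 843.78 - 21.094*I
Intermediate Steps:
L = I (L = √(-1) = I ≈ 1.0*I)
f(x) = 1/(-12 + x*√2) (f(x) = 1/(√2*x - 12) = 1/(x*√2 - 12) = 1/(-12 + x*√2))
(L - 40)*(f(1) - 21) = (I - 40)*(1/(-12 + 1*√2) - 21) = (-40 + I)*(1/(-12 + √2) - 21) = (-40 + I)*(-21 + 1/(-12 + √2))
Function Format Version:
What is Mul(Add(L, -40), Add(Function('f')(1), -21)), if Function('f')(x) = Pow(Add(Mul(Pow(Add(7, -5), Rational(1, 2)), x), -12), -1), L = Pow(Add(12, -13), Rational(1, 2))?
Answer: Mul(Add(21, Pow(Add(12, Mul(-1, Pow(2, Rational(1, 2)))), -1)), Add(40, Mul(-1, I))) ≈ Add(843.78, Mul(-21.094, I))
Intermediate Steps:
L = I (L = Pow(-1, Rational(1, 2)) = I ≈ Mul(1.0000, I))
Function('f')(x) = Pow(Add(-12, Mul(x, Pow(2, Rational(1, 2)))), -1) (Function('f')(x) = Pow(Add(Mul(Pow(2, Rational(1, 2)), x), -12), -1) = Pow(Add(Mul(x, Pow(2, Rational(1, 2))), -12), -1) = Pow(Add(-12, Mul(x, Pow(2, Rational(1, 2)))), -1))
Mul(Add(L, -40), Add(Function('f')(1), -21)) = Mul(Add(I, -40), Add(Pow(Add(-12, Mul(1, Pow(2, Rational(1, 2)))), -1), -21)) = Mul(Add(-40, I), Add(Pow(Add(-12, Pow(2, Rational(1, 2))), -1), -21)) = Mul(Add(-40, I), Add(-21, Pow(Add(-12, Pow(2, Rational(1, 2))), -1)))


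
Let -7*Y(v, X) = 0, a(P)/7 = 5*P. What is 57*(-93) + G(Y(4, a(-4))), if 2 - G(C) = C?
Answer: -5299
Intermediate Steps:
a(P) = 35*P (a(P) = 7*(5*P) = 35*P)
Y(v, X) = 0 (Y(v, X) = -⅐*0 = 0)
G(C) = 2 - C
57*(-93) + G(Y(4, a(-4))) = 57*(-93) + (2 - 1*0) = -5301 + (2 + 0) = -5301 + 2 = -5299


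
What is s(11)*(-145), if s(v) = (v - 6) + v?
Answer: -2320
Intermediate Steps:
s(v) = -6 + 2*v (s(v) = (-6 + v) + v = -6 + 2*v)
s(11)*(-145) = (-6 + 2*11)*(-145) = (-6 + 22)*(-145) = 16*(-145) = -2320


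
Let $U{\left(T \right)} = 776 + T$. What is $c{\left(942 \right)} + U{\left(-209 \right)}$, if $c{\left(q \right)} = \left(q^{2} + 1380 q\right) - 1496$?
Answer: $2186395$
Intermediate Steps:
$c{\left(q \right)} = -1496 + q^{2} + 1380 q$
$c{\left(942 \right)} + U{\left(-209 \right)} = \left(-1496 + 942^{2} + 1380 \cdot 942\right) + \left(776 - 209\right) = \left(-1496 + 887364 + 1299960\right) + 567 = 2185828 + 567 = 2186395$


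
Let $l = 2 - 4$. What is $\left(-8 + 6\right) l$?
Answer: $4$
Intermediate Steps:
$l = -2$ ($l = 2 - 4 = -2$)
$\left(-8 + 6\right) l = \left(-8 + 6\right) \left(-2\right) = \left(-2\right) \left(-2\right) = 4$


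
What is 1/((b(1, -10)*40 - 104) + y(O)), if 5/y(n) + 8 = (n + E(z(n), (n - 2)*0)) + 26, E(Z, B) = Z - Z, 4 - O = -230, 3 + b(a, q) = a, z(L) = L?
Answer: -252/46363 ≈ -0.0054354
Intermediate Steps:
b(a, q) = -3 + a
O = 234 (O = 4 - 1*(-230) = 4 + 230 = 234)
E(Z, B) = 0
y(n) = 5/(18 + n) (y(n) = 5/(-8 + ((n + 0) + 26)) = 5/(-8 + (n + 26)) = 5/(-8 + (26 + n)) = 5/(18 + n))
1/((b(1, -10)*40 - 104) + y(O)) = 1/(((-3 + 1)*40 - 104) + 5/(18 + 234)) = 1/((-2*40 - 104) + 5/252) = 1/((-80 - 104) + 5*(1/252)) = 1/(-184 + 5/252) = 1/(-46363/252) = -252/46363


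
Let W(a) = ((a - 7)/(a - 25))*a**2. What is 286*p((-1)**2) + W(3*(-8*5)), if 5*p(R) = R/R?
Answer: 1837094/145 ≈ 12670.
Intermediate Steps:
W(a) = a**2*(-7 + a)/(-25 + a) (W(a) = ((-7 + a)/(-25 + a))*a**2 = a**2*(-7 + a)/(-25 + a))
p(R) = 1/5 (p(R) = (R/R)/5 = (1/5)*1 = 1/5)
286*p((-1)**2) + W(3*(-8*5)) = 286*(1/5) + (3*(-8*5))**2*(-7 + 3*(-8*5))/(-25 + 3*(-8*5)) = 286/5 + (3*(-40))**2*(-7 + 3*(-40))/(-25 + 3*(-40)) = 286/5 + (-120)**2*(-7 - 120)/(-25 - 120) = 286/5 + 14400*(-127)/(-145) = 286/5 + 14400*(-1/145)*(-127) = 286/5 + 365760/29 = 1837094/145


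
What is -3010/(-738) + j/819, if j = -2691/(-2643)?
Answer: 9284164/2275623 ≈ 4.0798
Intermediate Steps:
j = 897/881 (j = -2691*(-1/2643) = 897/881 ≈ 1.0182)
-3010/(-738) + j/819 = -3010/(-738) + (897/881)/819 = -3010*(-1/738) + (897/881)*(1/819) = 1505/369 + 23/18501 = 9284164/2275623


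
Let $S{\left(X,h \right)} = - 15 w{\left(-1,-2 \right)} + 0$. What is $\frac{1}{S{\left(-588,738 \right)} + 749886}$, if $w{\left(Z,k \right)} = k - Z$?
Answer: $\frac{1}{749901} \approx 1.3335 \cdot 10^{-6}$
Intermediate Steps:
$S{\left(X,h \right)} = 15$ ($S{\left(X,h \right)} = - 15 \left(-2 - -1\right) + 0 = - 15 \left(-2 + 1\right) + 0 = \left(-15\right) \left(-1\right) + 0 = 15 + 0 = 15$)
$\frac{1}{S{\left(-588,738 \right)} + 749886} = \frac{1}{15 + 749886} = \frac{1}{749901}$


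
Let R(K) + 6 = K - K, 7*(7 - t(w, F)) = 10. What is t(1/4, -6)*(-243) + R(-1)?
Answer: -9519/7 ≈ -1359.9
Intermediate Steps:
t(w, F) = 39/7 (t(w, F) = 7 - ⅐*10 = 7 - 10/7 = 39/7)
R(K) = -6 (R(K) = -6 + (K - K) = -6 + 0 = -6)
t(1/4, -6)*(-243) + R(-1) = (39/7)*(-243) - 6 = -9477/7 - 6 = -9519/7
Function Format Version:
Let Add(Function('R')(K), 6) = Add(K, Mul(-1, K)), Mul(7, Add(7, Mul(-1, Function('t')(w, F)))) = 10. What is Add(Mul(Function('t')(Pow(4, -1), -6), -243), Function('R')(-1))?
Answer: Rational(-9519, 7) ≈ -1359.9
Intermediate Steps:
Function('t')(w, F) = Rational(39, 7) (Function('t')(w, F) = Add(7, Mul(Rational(-1, 7), 10)) = Add(7, Rational(-10, 7)) = Rational(39, 7))
Function('R')(K) = -6 (Function('R')(K) = Add(-6, Add(K, Mul(-1, K))) = Add(-6, 0) = -6)
Add(Mul(Function('t')(Pow(4, -1), -6), -243), Function('R')(-1)) = Add(Mul(Rational(39, 7), -243), -6) = Add(Rational(-9477, 7), -6) = Rational(-9519, 7)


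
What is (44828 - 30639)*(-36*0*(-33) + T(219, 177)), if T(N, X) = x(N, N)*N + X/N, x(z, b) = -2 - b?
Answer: -50130701852/73 ≈ -6.8672e+8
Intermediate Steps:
T(N, X) = N*(-2 - N) + X/N (T(N, X) = (-2 - N)*N + X/N = N*(-2 - N) + X/N)
(44828 - 30639)*(-36*0*(-33) + T(219, 177)) = (44828 - 30639)*(-36*0*(-33) + (177 - 1*219**2*(2 + 219))/219) = 14189*(-12*0*(-33) + (177 - 1*47961*221)/219) = 14189*(0*(-33) + (177 - 10599381)/219) = 14189*(0 + (1/219)*(-10599204)) = 14189*(0 - 3533068/73) = 14189*(-3533068/73) = -50130701852/73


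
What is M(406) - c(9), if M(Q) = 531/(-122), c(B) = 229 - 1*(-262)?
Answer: -60433/122 ≈ -495.35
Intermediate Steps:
c(B) = 491 (c(B) = 229 + 262 = 491)
M(Q) = -531/122 (M(Q) = 531*(-1/122) = -531/122)
M(406) - c(9) = -531/122 - 1*491 = -531/122 - 491 = -60433/122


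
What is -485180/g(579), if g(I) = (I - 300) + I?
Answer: -242590/429 ≈ -565.48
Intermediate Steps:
g(I) = -300 + 2*I (g(I) = (-300 + I) + I = -300 + 2*I)
-485180/g(579) = -485180/(-300 + 2*579) = -485180/(-300 + 1158) = -485180/858 = -485180*1/858 = -242590/429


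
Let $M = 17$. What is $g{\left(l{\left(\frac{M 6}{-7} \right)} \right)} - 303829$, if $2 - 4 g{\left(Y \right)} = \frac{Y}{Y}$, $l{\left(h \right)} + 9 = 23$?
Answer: $- \frac{1215315}{4} \approx -3.0383 \cdot 10^{5}$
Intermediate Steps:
$l{\left(h \right)} = 14$ ($l{\left(h \right)} = -9 + 23 = 14$)
$g{\left(Y \right)} = \frac{1}{4}$ ($g{\left(Y \right)} = \frac{1}{2} - \frac{Y \frac{1}{Y}}{4} = \frac{1}{2} - \frac{1}{4} = \frac{1}{4}$)
$g{\left(l{\left(\frac{M 6}{-7} \right)} \right)} - 303829 = \frac{1}{4} - 303829 = - \frac{1215315}{4}$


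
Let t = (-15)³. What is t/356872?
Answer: -3375/356872 ≈ -0.0094572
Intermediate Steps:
t = -3375
t/356872 = -3375/356872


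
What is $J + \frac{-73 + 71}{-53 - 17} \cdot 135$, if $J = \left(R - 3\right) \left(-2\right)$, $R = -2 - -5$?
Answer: $\frac{27}{7} \approx 3.8571$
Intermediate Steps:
$R = 3$ ($R = -2 + 5 = 3$)
$J = 0$ ($J = \left(3 - 3\right) \left(-2\right) = 0 \left(-2\right) = 0$)
$J + \frac{-73 + 71}{-53 - 17} \cdot 135 = 0 + \frac{-73 + 71}{-53 - 17} \cdot 135 = 0 + - \frac{2}{-70} \cdot 135 = 0 + \left(-2\right) \left(- \frac{1}{70}\right) 135 = 0 + \frac{1}{35} \cdot 135 = 0 + \frac{27}{7} = \frac{27}{7}$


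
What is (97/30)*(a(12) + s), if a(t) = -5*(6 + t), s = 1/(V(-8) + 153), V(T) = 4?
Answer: -1370513/4710 ≈ -290.98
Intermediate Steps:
s = 1/157 (s = 1/(4 + 153) = 1/157 ≈ 0.0063694)
a(t) = -30 - 5*t
(97/30)*(a(12) + s) = (97/30)*((-30 - 5*12) + 1/157) = (97*(1/30))*((-30 - 60) + 1/157) = 97*(-90 + 1/157)/30 = (97/30)*(-14129/157) = -1370513/4710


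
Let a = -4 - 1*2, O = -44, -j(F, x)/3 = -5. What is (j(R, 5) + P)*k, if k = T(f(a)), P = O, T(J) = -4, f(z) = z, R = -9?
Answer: 116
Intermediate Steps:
j(F, x) = 15 (j(F, x) = -3*(-5) = 15)
a = -6 (a = -4 - 2 = -6)
P = -44
k = -4
(j(R, 5) + P)*k = (15 - 44)*(-4) = -29*(-4) = 116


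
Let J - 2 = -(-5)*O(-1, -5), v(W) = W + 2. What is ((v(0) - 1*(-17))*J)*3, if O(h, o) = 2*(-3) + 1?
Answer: -1311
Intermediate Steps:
O(h, o) = -5 (O(h, o) = -6 + 1 = -5)
v(W) = 2 + W
J = -23 (J = 2 - (-5)*(-5) = 2 - 5*5 = 2 - 25 = -23)
((v(0) - 1*(-17))*J)*3 = (((2 + 0) - 1*(-17))*(-23))*3 = ((2 + 17)*(-23))*3 = (19*(-23))*3 = -437*3 = -1311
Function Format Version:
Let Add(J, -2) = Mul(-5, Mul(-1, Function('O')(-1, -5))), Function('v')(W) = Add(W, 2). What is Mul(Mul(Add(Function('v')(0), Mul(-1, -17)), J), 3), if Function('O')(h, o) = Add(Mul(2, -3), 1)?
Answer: -1311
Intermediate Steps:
Function('O')(h, o) = -5 (Function('O')(h, o) = Add(-6, 1) = -5)
Function('v')(W) = Add(2, W)
J = -23 (J = Add(2, Mul(-5, Mul(-1, -5))) = Add(2, Mul(-5, 5)) = Add(2, -25) = -23)
Mul(Mul(Add(Function('v')(0), Mul(-1, -17)), J), 3) = Mul(Mul(Add(Add(2, 0), Mul(-1, -17)), -23), 3) = Mul(Mul(Add(2, 17), -23), 3) = Mul(Mul(19, -23), 3) = Mul(-437, 3) = -1311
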